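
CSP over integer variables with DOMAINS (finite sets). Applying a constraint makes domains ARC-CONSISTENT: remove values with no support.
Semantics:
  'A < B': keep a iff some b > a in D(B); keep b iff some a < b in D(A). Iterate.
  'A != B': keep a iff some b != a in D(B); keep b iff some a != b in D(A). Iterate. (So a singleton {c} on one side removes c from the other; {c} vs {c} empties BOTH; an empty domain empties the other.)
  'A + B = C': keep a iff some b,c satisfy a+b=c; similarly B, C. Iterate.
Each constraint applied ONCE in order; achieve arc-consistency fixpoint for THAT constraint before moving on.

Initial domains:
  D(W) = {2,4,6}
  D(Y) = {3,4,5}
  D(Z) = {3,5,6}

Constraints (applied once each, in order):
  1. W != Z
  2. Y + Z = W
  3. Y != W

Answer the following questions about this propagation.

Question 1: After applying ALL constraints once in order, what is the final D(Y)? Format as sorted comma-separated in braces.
Answer: {3}

Derivation:
Constraint 1 (W != Z) on D(W)={2,4,6} D(Z)={3,5,6}: no change
Constraint 2 (Y + Z = W) on D(Y)={3,4,5} D(Z)={3,5,6} D(W)={2,4,6}: Y {3,4,5}->{3}; Z {3,5,6}->{3}; W {2,4,6}->{6}
Constraint 3 (Y != W) on D(Y)={3} D(W)={6}: no change
So after all 3 constraints: D(Y) = {3}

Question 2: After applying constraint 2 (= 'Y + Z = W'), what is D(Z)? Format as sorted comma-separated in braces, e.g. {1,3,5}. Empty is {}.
Constraint 1 (W != Z) on D(W)={2,4,6} D(Z)={3,5,6}: no change
Constraint 2 (Y + Z = W) on D(Y)={3,4,5} D(Z)={3,5,6} D(W)={2,4,6}: Y {3,4,5}->{3}; Z {3,5,6}->{3}; W {2,4,6}->{6}
So after constraint 2: D(Z) = {3}

Answer: {3}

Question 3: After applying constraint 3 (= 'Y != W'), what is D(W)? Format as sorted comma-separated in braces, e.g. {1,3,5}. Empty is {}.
Constraint 1 (W != Z) on D(W)={2,4,6} D(Z)={3,5,6}: no change
Constraint 2 (Y + Z = W) on D(Y)={3,4,5} D(Z)={3,5,6} D(W)={2,4,6}: Y {3,4,5}->{3}; Z {3,5,6}->{3}; W {2,4,6}->{6}
Constraint 3 (Y != W) on D(Y)={3} D(W)={6}: no change
So after constraint 3: D(W) = {6}

Answer: {6}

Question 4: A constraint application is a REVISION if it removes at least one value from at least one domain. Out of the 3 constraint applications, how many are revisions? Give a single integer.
Answer: 1

Derivation:
Constraint 1 (W != Z) on D(W)={2,4,6} D(Z)={3,5,6}: no change => not a revision
Constraint 2 (Y + Z = W) on D(Y)={3,4,5} D(Z)={3,5,6} D(W)={2,4,6}: Y {3,4,5}->{3}; Z {3,5,6}->{3}; W {2,4,6}->{6} => REVISION
Constraint 3 (Y != W) on D(Y)={3} D(W)={6}: no change => not a revision
Total revisions = 1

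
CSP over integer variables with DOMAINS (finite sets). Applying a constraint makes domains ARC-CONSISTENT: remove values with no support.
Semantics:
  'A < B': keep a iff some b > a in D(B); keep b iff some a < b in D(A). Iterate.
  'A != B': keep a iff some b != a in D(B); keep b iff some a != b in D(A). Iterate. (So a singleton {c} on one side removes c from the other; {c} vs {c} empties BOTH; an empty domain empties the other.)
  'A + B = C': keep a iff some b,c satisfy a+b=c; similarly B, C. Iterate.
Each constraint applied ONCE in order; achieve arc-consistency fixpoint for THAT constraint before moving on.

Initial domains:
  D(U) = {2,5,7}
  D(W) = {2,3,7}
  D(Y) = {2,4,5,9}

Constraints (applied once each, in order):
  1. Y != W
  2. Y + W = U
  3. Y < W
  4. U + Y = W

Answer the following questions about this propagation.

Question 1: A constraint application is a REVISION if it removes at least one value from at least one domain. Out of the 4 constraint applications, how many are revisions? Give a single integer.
Answer: 3

Derivation:
Constraint 1 (Y != W) on D(Y)={2,4,5,9} D(W)={2,3,7}: no change => not a revision
Constraint 2 (Y + W = U) on D(Y)={2,4,5,9} D(W)={2,3,7} D(U)={2,5,7}: Y {2,4,5,9}->{2,4,5}; W {2,3,7}->{2,3}; U {2,5,7}->{5,7} => REVISION
Constraint 3 (Y < W) on D(Y)={2,4,5} D(W)={2,3}: Y {2,4,5}->{2}; W {2,3}->{3} => REVISION
Constraint 4 (U + Y = W) on D(U)={5,7} D(Y)={2} D(W)={3}: U {5,7}->{}; Y {2}->{}; W {3}->{} => REVISION
Total revisions = 3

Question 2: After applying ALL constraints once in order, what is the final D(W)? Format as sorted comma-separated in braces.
Constraint 1 (Y != W) on D(Y)={2,4,5,9} D(W)={2,3,7}: no change
Constraint 2 (Y + W = U) on D(Y)={2,4,5,9} D(W)={2,3,7} D(U)={2,5,7}: Y {2,4,5,9}->{2,4,5}; W {2,3,7}->{2,3}; U {2,5,7}->{5,7}
Constraint 3 (Y < W) on D(Y)={2,4,5} D(W)={2,3}: Y {2,4,5}->{2}; W {2,3}->{3}
Constraint 4 (U + Y = W) on D(U)={5,7} D(Y)={2} D(W)={3}: U {5,7}->{}; Y {2}->{}; W {3}->{}
So after all 4 constraints: D(W) = {}

Answer: {}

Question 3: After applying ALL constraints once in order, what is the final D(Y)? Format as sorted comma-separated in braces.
Answer: {}

Derivation:
Constraint 1 (Y != W) on D(Y)={2,4,5,9} D(W)={2,3,7}: no change
Constraint 2 (Y + W = U) on D(Y)={2,4,5,9} D(W)={2,3,7} D(U)={2,5,7}: Y {2,4,5,9}->{2,4,5}; W {2,3,7}->{2,3}; U {2,5,7}->{5,7}
Constraint 3 (Y < W) on D(Y)={2,4,5} D(W)={2,3}: Y {2,4,5}->{2}; W {2,3}->{3}
Constraint 4 (U + Y = W) on D(U)={5,7} D(Y)={2} D(W)={3}: U {5,7}->{}; Y {2}->{}; W {3}->{}
So after all 4 constraints: D(Y) = {}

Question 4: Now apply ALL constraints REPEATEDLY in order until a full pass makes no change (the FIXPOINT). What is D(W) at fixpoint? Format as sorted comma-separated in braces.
pass 0 (initial): D(W)={2,3,7}
pass 1: U {2,5,7}->{}; W {2,3,7}->{}; Y {2,4,5,9}->{}
pass 2: no change
Fixpoint after 2 passes: D(W) = {}

Answer: {}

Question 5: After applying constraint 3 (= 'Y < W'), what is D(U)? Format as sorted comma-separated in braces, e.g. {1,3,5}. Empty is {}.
Answer: {5,7}

Derivation:
Constraint 1 (Y != W) on D(Y)={2,4,5,9} D(W)={2,3,7}: no change
Constraint 2 (Y + W = U) on D(Y)={2,4,5,9} D(W)={2,3,7} D(U)={2,5,7}: Y {2,4,5,9}->{2,4,5}; W {2,3,7}->{2,3}; U {2,5,7}->{5,7}
Constraint 3 (Y < W) on D(Y)={2,4,5} D(W)={2,3}: Y {2,4,5}->{2}; W {2,3}->{3}
So after constraint 3: D(U) = {5,7}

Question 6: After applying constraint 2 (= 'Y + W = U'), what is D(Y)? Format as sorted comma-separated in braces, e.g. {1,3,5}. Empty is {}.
Constraint 1 (Y != W) on D(Y)={2,4,5,9} D(W)={2,3,7}: no change
Constraint 2 (Y + W = U) on D(Y)={2,4,5,9} D(W)={2,3,7} D(U)={2,5,7}: Y {2,4,5,9}->{2,4,5}; W {2,3,7}->{2,3}; U {2,5,7}->{5,7}
So after constraint 2: D(Y) = {2,4,5}

Answer: {2,4,5}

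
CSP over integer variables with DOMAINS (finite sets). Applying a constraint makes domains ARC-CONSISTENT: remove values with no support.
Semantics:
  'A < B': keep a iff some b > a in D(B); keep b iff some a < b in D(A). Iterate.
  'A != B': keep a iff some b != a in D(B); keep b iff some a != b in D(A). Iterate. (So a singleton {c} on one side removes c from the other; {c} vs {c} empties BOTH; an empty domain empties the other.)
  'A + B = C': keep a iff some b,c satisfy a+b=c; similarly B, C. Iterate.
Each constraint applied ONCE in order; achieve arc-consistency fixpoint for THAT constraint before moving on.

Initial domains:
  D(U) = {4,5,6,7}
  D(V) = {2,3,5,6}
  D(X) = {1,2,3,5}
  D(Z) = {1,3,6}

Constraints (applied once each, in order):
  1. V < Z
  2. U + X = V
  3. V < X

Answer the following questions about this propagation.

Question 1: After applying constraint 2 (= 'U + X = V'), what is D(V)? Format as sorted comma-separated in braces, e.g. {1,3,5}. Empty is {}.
Constraint 1 (V < Z) on D(V)={2,3,5,6} D(Z)={1,3,6}: V {2,3,5,6}->{2,3,5}; Z {1,3,6}->{3,6}
Constraint 2 (U + X = V) on D(U)={4,5,6,7} D(X)={1,2,3,5} D(V)={2,3,5}: U {4,5,6,7}->{4}; X {1,2,3,5}->{1}; V {2,3,5}->{5}
So after constraint 2: D(V) = {5}

Answer: {5}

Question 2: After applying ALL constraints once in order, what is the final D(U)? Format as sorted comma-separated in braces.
Constraint 1 (V < Z) on D(V)={2,3,5,6} D(Z)={1,3,6}: V {2,3,5,6}->{2,3,5}; Z {1,3,6}->{3,6}
Constraint 2 (U + X = V) on D(U)={4,5,6,7} D(X)={1,2,3,5} D(V)={2,3,5}: U {4,5,6,7}->{4}; X {1,2,3,5}->{1}; V {2,3,5}->{5}
Constraint 3 (V < X) on D(V)={5} D(X)={1}: V {5}->{}; X {1}->{}
So after all 3 constraints: D(U) = {4}

Answer: {4}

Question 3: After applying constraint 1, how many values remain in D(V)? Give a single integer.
Answer: 3

Derivation:
Constraint 1 (V < Z) on D(V)={2,3,5,6} D(Z)={1,3,6}: V {2,3,5,6}->{2,3,5}; Z {1,3,6}->{3,6}
So after constraint 1: D(V)={2,3,5}, size = 3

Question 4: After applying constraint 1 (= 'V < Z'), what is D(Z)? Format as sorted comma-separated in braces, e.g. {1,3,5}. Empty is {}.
Constraint 1 (V < Z) on D(V)={2,3,5,6} D(Z)={1,3,6}: V {2,3,5,6}->{2,3,5}; Z {1,3,6}->{3,6}
So after constraint 1: D(Z) = {3,6}

Answer: {3,6}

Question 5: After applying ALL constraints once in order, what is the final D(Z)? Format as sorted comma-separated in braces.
Answer: {3,6}

Derivation:
Constraint 1 (V < Z) on D(V)={2,3,5,6} D(Z)={1,3,6}: V {2,3,5,6}->{2,3,5}; Z {1,3,6}->{3,6}
Constraint 2 (U + X = V) on D(U)={4,5,6,7} D(X)={1,2,3,5} D(V)={2,3,5}: U {4,5,6,7}->{4}; X {1,2,3,5}->{1}; V {2,3,5}->{5}
Constraint 3 (V < X) on D(V)={5} D(X)={1}: V {5}->{}; X {1}->{}
So after all 3 constraints: D(Z) = {3,6}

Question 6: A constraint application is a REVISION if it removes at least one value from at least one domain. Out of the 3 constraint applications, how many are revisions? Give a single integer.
Constraint 1 (V < Z) on D(V)={2,3,5,6} D(Z)={1,3,6}: V {2,3,5,6}->{2,3,5}; Z {1,3,6}->{3,6} => REVISION
Constraint 2 (U + X = V) on D(U)={4,5,6,7} D(X)={1,2,3,5} D(V)={2,3,5}: U {4,5,6,7}->{4}; X {1,2,3,5}->{1}; V {2,3,5}->{5} => REVISION
Constraint 3 (V < X) on D(V)={5} D(X)={1}: V {5}->{}; X {1}->{} => REVISION
Total revisions = 3

Answer: 3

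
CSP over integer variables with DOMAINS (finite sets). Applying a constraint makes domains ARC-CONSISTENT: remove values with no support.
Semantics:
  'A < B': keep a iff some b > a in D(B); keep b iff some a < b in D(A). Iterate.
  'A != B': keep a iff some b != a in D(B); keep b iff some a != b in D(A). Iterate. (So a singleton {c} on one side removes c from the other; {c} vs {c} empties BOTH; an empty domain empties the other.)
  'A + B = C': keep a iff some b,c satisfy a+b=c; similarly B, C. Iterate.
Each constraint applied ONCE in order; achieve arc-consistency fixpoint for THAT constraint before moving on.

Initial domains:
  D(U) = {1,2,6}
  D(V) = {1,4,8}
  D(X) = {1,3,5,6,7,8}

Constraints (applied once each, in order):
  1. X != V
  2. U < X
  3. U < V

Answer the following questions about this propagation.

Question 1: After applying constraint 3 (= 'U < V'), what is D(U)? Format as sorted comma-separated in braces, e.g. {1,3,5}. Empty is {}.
Constraint 1 (X != V) on D(X)={1,3,5,6,7,8} D(V)={1,4,8}: no change
Constraint 2 (U < X) on D(U)={1,2,6} D(X)={1,3,5,6,7,8}: X {1,3,5,6,7,8}->{3,5,6,7,8}
Constraint 3 (U < V) on D(U)={1,2,6} D(V)={1,4,8}: V {1,4,8}->{4,8}
So after constraint 3: D(U) = {1,2,6}

Answer: {1,2,6}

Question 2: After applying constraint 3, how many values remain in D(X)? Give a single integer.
Answer: 5

Derivation:
Constraint 1 (X != V) on D(X)={1,3,5,6,7,8} D(V)={1,4,8}: no change
Constraint 2 (U < X) on D(U)={1,2,6} D(X)={1,3,5,6,7,8}: X {1,3,5,6,7,8}->{3,5,6,7,8}
Constraint 3 (U < V) on D(U)={1,2,6} D(V)={1,4,8}: V {1,4,8}->{4,8}
So after constraint 3: D(X)={3,5,6,7,8}, size = 5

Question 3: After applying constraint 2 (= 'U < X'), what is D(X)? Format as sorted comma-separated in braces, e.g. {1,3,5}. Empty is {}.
Constraint 1 (X != V) on D(X)={1,3,5,6,7,8} D(V)={1,4,8}: no change
Constraint 2 (U < X) on D(U)={1,2,6} D(X)={1,3,5,6,7,8}: X {1,3,5,6,7,8}->{3,5,6,7,8}
So after constraint 2: D(X) = {3,5,6,7,8}

Answer: {3,5,6,7,8}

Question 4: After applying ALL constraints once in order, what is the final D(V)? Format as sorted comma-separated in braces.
Answer: {4,8}

Derivation:
Constraint 1 (X != V) on D(X)={1,3,5,6,7,8} D(V)={1,4,8}: no change
Constraint 2 (U < X) on D(U)={1,2,6} D(X)={1,3,5,6,7,8}: X {1,3,5,6,7,8}->{3,5,6,7,8}
Constraint 3 (U < V) on D(U)={1,2,6} D(V)={1,4,8}: V {1,4,8}->{4,8}
So after all 3 constraints: D(V) = {4,8}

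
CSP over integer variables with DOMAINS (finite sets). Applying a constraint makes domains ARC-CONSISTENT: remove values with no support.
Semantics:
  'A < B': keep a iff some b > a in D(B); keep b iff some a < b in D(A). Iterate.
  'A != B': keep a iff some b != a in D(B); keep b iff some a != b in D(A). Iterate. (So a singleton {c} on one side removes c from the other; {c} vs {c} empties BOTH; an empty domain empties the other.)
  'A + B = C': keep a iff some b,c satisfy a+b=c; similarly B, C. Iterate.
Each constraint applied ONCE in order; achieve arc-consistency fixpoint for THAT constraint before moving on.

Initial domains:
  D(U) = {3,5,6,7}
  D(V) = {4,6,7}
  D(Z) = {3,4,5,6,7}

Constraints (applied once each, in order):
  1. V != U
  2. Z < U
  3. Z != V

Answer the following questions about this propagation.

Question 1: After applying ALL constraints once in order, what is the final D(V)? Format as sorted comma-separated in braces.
Answer: {4,6,7}

Derivation:
Constraint 1 (V != U) on D(V)={4,6,7} D(U)={3,5,6,7}: no change
Constraint 2 (Z < U) on D(Z)={3,4,5,6,7} D(U)={3,5,6,7}: Z {3,4,5,6,7}->{3,4,5,6}; U {3,5,6,7}->{5,6,7}
Constraint 3 (Z != V) on D(Z)={3,4,5,6} D(V)={4,6,7}: no change
So after all 3 constraints: D(V) = {4,6,7}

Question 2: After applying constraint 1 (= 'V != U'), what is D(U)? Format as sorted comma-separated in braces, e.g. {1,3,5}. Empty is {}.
Answer: {3,5,6,7}

Derivation:
Constraint 1 (V != U) on D(V)={4,6,7} D(U)={3,5,6,7}: no change
So after constraint 1: D(U) = {3,5,6,7}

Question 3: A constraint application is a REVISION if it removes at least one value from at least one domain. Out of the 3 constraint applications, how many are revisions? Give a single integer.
Answer: 1

Derivation:
Constraint 1 (V != U) on D(V)={4,6,7} D(U)={3,5,6,7}: no change => not a revision
Constraint 2 (Z < U) on D(Z)={3,4,5,6,7} D(U)={3,5,6,7}: Z {3,4,5,6,7}->{3,4,5,6}; U {3,5,6,7}->{5,6,7} => REVISION
Constraint 3 (Z != V) on D(Z)={3,4,5,6} D(V)={4,6,7}: no change => not a revision
Total revisions = 1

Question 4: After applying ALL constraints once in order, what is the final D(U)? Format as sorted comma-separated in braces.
Constraint 1 (V != U) on D(V)={4,6,7} D(U)={3,5,6,7}: no change
Constraint 2 (Z < U) on D(Z)={3,4,5,6,7} D(U)={3,5,6,7}: Z {3,4,5,6,7}->{3,4,5,6}; U {3,5,6,7}->{5,6,7}
Constraint 3 (Z != V) on D(Z)={3,4,5,6} D(V)={4,6,7}: no change
So after all 3 constraints: D(U) = {5,6,7}

Answer: {5,6,7}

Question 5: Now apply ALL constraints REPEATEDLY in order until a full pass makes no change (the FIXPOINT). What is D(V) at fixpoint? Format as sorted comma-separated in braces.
pass 0 (initial): D(V)={4,6,7}
pass 1: U {3,5,6,7}->{5,6,7}; Z {3,4,5,6,7}->{3,4,5,6}
pass 2: no change
Fixpoint after 2 passes: D(V) = {4,6,7}

Answer: {4,6,7}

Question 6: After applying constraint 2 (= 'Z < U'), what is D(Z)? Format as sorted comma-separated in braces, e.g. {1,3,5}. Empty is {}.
Constraint 1 (V != U) on D(V)={4,6,7} D(U)={3,5,6,7}: no change
Constraint 2 (Z < U) on D(Z)={3,4,5,6,7} D(U)={3,5,6,7}: Z {3,4,5,6,7}->{3,4,5,6}; U {3,5,6,7}->{5,6,7}
So after constraint 2: D(Z) = {3,4,5,6}

Answer: {3,4,5,6}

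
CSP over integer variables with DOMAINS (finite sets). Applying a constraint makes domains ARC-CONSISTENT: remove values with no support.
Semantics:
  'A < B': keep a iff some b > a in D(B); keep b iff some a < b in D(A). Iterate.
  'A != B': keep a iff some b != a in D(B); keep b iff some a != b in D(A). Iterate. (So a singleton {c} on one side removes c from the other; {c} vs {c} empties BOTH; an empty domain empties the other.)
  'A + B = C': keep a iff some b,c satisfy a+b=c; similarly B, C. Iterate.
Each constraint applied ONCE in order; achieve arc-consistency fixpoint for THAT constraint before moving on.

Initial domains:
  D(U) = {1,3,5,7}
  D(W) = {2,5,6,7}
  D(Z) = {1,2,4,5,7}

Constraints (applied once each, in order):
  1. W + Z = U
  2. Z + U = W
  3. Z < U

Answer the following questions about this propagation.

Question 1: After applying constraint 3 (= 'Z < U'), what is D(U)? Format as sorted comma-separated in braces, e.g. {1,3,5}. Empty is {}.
Answer: {3}

Derivation:
Constraint 1 (W + Z = U) on D(W)={2,5,6,7} D(Z)={1,2,4,5,7} D(U)={1,3,5,7}: W {2,5,6,7}->{2,5,6}; Z {1,2,4,5,7}->{1,2,5}; U {1,3,5,7}->{3,7}
Constraint 2 (Z + U = W) on D(Z)={1,2,5} D(U)={3,7} D(W)={2,5,6}: Z {1,2,5}->{2}; U {3,7}->{3}; W {2,5,6}->{5}
Constraint 3 (Z < U) on D(Z)={2} D(U)={3}: no change
So after constraint 3: D(U) = {3}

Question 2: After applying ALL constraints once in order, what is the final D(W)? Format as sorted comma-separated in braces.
Answer: {5}

Derivation:
Constraint 1 (W + Z = U) on D(W)={2,5,6,7} D(Z)={1,2,4,5,7} D(U)={1,3,5,7}: W {2,5,6,7}->{2,5,6}; Z {1,2,4,5,7}->{1,2,5}; U {1,3,5,7}->{3,7}
Constraint 2 (Z + U = W) on D(Z)={1,2,5} D(U)={3,7} D(W)={2,5,6}: Z {1,2,5}->{2}; U {3,7}->{3}; W {2,5,6}->{5}
Constraint 3 (Z < U) on D(Z)={2} D(U)={3}: no change
So after all 3 constraints: D(W) = {5}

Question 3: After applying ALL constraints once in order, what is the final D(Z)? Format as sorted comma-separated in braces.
Constraint 1 (W + Z = U) on D(W)={2,5,6,7} D(Z)={1,2,4,5,7} D(U)={1,3,5,7}: W {2,5,6,7}->{2,5,6}; Z {1,2,4,5,7}->{1,2,5}; U {1,3,5,7}->{3,7}
Constraint 2 (Z + U = W) on D(Z)={1,2,5} D(U)={3,7} D(W)={2,5,6}: Z {1,2,5}->{2}; U {3,7}->{3}; W {2,5,6}->{5}
Constraint 3 (Z < U) on D(Z)={2} D(U)={3}: no change
So after all 3 constraints: D(Z) = {2}

Answer: {2}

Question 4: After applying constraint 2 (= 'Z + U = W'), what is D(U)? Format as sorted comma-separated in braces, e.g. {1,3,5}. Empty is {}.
Constraint 1 (W + Z = U) on D(W)={2,5,6,7} D(Z)={1,2,4,5,7} D(U)={1,3,5,7}: W {2,5,6,7}->{2,5,6}; Z {1,2,4,5,7}->{1,2,5}; U {1,3,5,7}->{3,7}
Constraint 2 (Z + U = W) on D(Z)={1,2,5} D(U)={3,7} D(W)={2,5,6}: Z {1,2,5}->{2}; U {3,7}->{3}; W {2,5,6}->{5}
So after constraint 2: D(U) = {3}

Answer: {3}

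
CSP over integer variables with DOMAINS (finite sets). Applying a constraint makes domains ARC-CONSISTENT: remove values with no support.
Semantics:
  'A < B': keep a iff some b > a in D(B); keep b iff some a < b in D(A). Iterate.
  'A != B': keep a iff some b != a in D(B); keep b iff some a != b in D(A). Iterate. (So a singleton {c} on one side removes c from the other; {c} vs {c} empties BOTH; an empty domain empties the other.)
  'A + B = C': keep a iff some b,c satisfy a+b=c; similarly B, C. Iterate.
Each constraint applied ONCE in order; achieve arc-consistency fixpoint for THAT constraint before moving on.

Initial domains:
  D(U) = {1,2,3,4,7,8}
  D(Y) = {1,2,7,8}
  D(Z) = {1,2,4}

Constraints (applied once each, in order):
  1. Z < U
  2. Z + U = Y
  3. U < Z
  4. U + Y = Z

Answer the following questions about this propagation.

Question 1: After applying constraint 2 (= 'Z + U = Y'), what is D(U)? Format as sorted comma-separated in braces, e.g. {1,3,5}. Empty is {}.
Constraint 1 (Z < U) on D(Z)={1,2,4} D(U)={1,2,3,4,7,8}: U {1,2,3,4,7,8}->{2,3,4,7,8}
Constraint 2 (Z + U = Y) on D(Z)={1,2,4} D(U)={2,3,4,7,8} D(Y)={1,2,7,8}: Z {1,2,4}->{1,4}; U {2,3,4,7,8}->{3,4,7}; Y {1,2,7,8}->{7,8}
So after constraint 2: D(U) = {3,4,7}

Answer: {3,4,7}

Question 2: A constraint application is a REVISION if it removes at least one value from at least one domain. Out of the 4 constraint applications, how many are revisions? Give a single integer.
Constraint 1 (Z < U) on D(Z)={1,2,4} D(U)={1,2,3,4,7,8}: U {1,2,3,4,7,8}->{2,3,4,7,8} => REVISION
Constraint 2 (Z + U = Y) on D(Z)={1,2,4} D(U)={2,3,4,7,8} D(Y)={1,2,7,8}: Z {1,2,4}->{1,4}; U {2,3,4,7,8}->{3,4,7}; Y {1,2,7,8}->{7,8} => REVISION
Constraint 3 (U < Z) on D(U)={3,4,7} D(Z)={1,4}: U {3,4,7}->{3}; Z {1,4}->{4} => REVISION
Constraint 4 (U + Y = Z) on D(U)={3} D(Y)={7,8} D(Z)={4}: U {3}->{}; Y {7,8}->{}; Z {4}->{} => REVISION
Total revisions = 4

Answer: 4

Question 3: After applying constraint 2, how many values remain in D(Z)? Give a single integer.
Constraint 1 (Z < U) on D(Z)={1,2,4} D(U)={1,2,3,4,7,8}: U {1,2,3,4,7,8}->{2,3,4,7,8}
Constraint 2 (Z + U = Y) on D(Z)={1,2,4} D(U)={2,3,4,7,8} D(Y)={1,2,7,8}: Z {1,2,4}->{1,4}; U {2,3,4,7,8}->{3,4,7}; Y {1,2,7,8}->{7,8}
So after constraint 2: D(Z)={1,4}, size = 2

Answer: 2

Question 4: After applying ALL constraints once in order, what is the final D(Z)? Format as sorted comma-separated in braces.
Answer: {}

Derivation:
Constraint 1 (Z < U) on D(Z)={1,2,4} D(U)={1,2,3,4,7,8}: U {1,2,3,4,7,8}->{2,3,4,7,8}
Constraint 2 (Z + U = Y) on D(Z)={1,2,4} D(U)={2,3,4,7,8} D(Y)={1,2,7,8}: Z {1,2,4}->{1,4}; U {2,3,4,7,8}->{3,4,7}; Y {1,2,7,8}->{7,8}
Constraint 3 (U < Z) on D(U)={3,4,7} D(Z)={1,4}: U {3,4,7}->{3}; Z {1,4}->{4}
Constraint 4 (U + Y = Z) on D(U)={3} D(Y)={7,8} D(Z)={4}: U {3}->{}; Y {7,8}->{}; Z {4}->{}
So after all 4 constraints: D(Z) = {}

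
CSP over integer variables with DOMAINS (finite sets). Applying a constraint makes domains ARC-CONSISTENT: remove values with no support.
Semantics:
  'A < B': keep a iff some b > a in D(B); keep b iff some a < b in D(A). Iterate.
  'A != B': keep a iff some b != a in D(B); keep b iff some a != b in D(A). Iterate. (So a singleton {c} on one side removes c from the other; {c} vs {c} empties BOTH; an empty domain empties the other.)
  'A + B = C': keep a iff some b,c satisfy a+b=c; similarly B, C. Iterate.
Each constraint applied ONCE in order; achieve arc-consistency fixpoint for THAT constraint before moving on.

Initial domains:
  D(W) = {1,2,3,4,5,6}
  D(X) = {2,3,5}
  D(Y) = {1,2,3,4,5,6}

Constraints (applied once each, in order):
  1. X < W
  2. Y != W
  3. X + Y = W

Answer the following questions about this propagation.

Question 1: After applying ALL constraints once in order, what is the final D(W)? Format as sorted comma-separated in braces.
Constraint 1 (X < W) on D(X)={2,3,5} D(W)={1,2,3,4,5,6}: W {1,2,3,4,5,6}->{3,4,5,6}
Constraint 2 (Y != W) on D(Y)={1,2,3,4,5,6} D(W)={3,4,5,6}: no change
Constraint 3 (X + Y = W) on D(X)={2,3,5} D(Y)={1,2,3,4,5,6} D(W)={3,4,5,6}: Y {1,2,3,4,5,6}->{1,2,3,4}
So after all 3 constraints: D(W) = {3,4,5,6}

Answer: {3,4,5,6}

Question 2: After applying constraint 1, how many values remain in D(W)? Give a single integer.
Constraint 1 (X < W) on D(X)={2,3,5} D(W)={1,2,3,4,5,6}: W {1,2,3,4,5,6}->{3,4,5,6}
So after constraint 1: D(W)={3,4,5,6}, size = 4

Answer: 4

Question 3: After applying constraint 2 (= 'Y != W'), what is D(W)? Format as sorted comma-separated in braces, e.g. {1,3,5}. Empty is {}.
Constraint 1 (X < W) on D(X)={2,3,5} D(W)={1,2,3,4,5,6}: W {1,2,3,4,5,6}->{3,4,5,6}
Constraint 2 (Y != W) on D(Y)={1,2,3,4,5,6} D(W)={3,4,5,6}: no change
So after constraint 2: D(W) = {3,4,5,6}

Answer: {3,4,5,6}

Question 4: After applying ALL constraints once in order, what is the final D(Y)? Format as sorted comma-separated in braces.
Answer: {1,2,3,4}

Derivation:
Constraint 1 (X < W) on D(X)={2,3,5} D(W)={1,2,3,4,5,6}: W {1,2,3,4,5,6}->{3,4,5,6}
Constraint 2 (Y != W) on D(Y)={1,2,3,4,5,6} D(W)={3,4,5,6}: no change
Constraint 3 (X + Y = W) on D(X)={2,3,5} D(Y)={1,2,3,4,5,6} D(W)={3,4,5,6}: Y {1,2,3,4,5,6}->{1,2,3,4}
So after all 3 constraints: D(Y) = {1,2,3,4}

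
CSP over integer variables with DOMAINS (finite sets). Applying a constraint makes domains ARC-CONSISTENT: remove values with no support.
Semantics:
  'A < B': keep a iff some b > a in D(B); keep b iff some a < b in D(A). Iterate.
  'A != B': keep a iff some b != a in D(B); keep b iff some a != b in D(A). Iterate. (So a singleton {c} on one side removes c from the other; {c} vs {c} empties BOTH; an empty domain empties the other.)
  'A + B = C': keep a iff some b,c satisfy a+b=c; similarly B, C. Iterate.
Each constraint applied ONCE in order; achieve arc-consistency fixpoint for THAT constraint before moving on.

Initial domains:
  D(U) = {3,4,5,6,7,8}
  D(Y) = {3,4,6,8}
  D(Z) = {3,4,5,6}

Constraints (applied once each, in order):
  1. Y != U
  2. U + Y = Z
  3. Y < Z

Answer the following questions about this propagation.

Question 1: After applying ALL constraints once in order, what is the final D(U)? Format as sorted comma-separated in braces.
Answer: {3}

Derivation:
Constraint 1 (Y != U) on D(Y)={3,4,6,8} D(U)={3,4,5,6,7,8}: no change
Constraint 2 (U + Y = Z) on D(U)={3,4,5,6,7,8} D(Y)={3,4,6,8} D(Z)={3,4,5,6}: U {3,4,5,6,7,8}->{3}; Y {3,4,6,8}->{3}; Z {3,4,5,6}->{6}
Constraint 3 (Y < Z) on D(Y)={3} D(Z)={6}: no change
So after all 3 constraints: D(U) = {3}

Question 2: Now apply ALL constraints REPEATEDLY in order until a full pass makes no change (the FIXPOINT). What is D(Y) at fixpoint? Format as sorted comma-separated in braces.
Answer: {}

Derivation:
pass 0 (initial): D(Y)={3,4,6,8}
pass 1: U {3,4,5,6,7,8}->{3}; Y {3,4,6,8}->{3}; Z {3,4,5,6}->{6}
pass 2: U {3}->{}; Y {3}->{}; Z {6}->{}
pass 3: no change
Fixpoint after 3 passes: D(Y) = {}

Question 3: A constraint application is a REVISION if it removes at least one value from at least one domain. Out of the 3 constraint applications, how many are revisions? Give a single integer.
Answer: 1

Derivation:
Constraint 1 (Y != U) on D(Y)={3,4,6,8} D(U)={3,4,5,6,7,8}: no change => not a revision
Constraint 2 (U + Y = Z) on D(U)={3,4,5,6,7,8} D(Y)={3,4,6,8} D(Z)={3,4,5,6}: U {3,4,5,6,7,8}->{3}; Y {3,4,6,8}->{3}; Z {3,4,5,6}->{6} => REVISION
Constraint 3 (Y < Z) on D(Y)={3} D(Z)={6}: no change => not a revision
Total revisions = 1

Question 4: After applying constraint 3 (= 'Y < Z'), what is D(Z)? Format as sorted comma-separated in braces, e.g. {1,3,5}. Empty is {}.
Constraint 1 (Y != U) on D(Y)={3,4,6,8} D(U)={3,4,5,6,7,8}: no change
Constraint 2 (U + Y = Z) on D(U)={3,4,5,6,7,8} D(Y)={3,4,6,8} D(Z)={3,4,5,6}: U {3,4,5,6,7,8}->{3}; Y {3,4,6,8}->{3}; Z {3,4,5,6}->{6}
Constraint 3 (Y < Z) on D(Y)={3} D(Z)={6}: no change
So after constraint 3: D(Z) = {6}

Answer: {6}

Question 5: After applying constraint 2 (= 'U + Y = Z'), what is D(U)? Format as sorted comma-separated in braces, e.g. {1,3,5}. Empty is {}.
Answer: {3}

Derivation:
Constraint 1 (Y != U) on D(Y)={3,4,6,8} D(U)={3,4,5,6,7,8}: no change
Constraint 2 (U + Y = Z) on D(U)={3,4,5,6,7,8} D(Y)={3,4,6,8} D(Z)={3,4,5,6}: U {3,4,5,6,7,8}->{3}; Y {3,4,6,8}->{3}; Z {3,4,5,6}->{6}
So after constraint 2: D(U) = {3}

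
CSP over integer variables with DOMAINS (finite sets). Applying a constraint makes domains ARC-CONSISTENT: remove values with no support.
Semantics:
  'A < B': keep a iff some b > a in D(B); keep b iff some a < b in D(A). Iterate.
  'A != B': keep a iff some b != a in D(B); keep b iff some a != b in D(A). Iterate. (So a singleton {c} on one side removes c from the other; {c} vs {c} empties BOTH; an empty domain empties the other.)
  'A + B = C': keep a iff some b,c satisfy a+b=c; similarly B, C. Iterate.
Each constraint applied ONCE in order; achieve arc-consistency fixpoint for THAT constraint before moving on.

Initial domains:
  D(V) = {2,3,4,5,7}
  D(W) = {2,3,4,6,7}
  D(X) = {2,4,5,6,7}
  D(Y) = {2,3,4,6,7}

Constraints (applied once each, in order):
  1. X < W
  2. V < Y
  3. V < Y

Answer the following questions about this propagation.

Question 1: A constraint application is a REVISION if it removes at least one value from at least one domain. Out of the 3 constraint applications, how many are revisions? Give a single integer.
Answer: 2

Derivation:
Constraint 1 (X < W) on D(X)={2,4,5,6,7} D(W)={2,3,4,6,7}: X {2,4,5,6,7}->{2,4,5,6}; W {2,3,4,6,7}->{3,4,6,7} => REVISION
Constraint 2 (V < Y) on D(V)={2,3,4,5,7} D(Y)={2,3,4,6,7}: V {2,3,4,5,7}->{2,3,4,5}; Y {2,3,4,6,7}->{3,4,6,7} => REVISION
Constraint 3 (V < Y) on D(V)={2,3,4,5} D(Y)={3,4,6,7}: no change => not a revision
Total revisions = 2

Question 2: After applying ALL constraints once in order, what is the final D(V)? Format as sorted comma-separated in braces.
Answer: {2,3,4,5}

Derivation:
Constraint 1 (X < W) on D(X)={2,4,5,6,7} D(W)={2,3,4,6,7}: X {2,4,5,6,7}->{2,4,5,6}; W {2,3,4,6,7}->{3,4,6,7}
Constraint 2 (V < Y) on D(V)={2,3,4,5,7} D(Y)={2,3,4,6,7}: V {2,3,4,5,7}->{2,3,4,5}; Y {2,3,4,6,7}->{3,4,6,7}
Constraint 3 (V < Y) on D(V)={2,3,4,5} D(Y)={3,4,6,7}: no change
So after all 3 constraints: D(V) = {2,3,4,5}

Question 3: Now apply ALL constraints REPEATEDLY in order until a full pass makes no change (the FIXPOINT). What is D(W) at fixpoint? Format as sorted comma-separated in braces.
Answer: {3,4,6,7}

Derivation:
pass 0 (initial): D(W)={2,3,4,6,7}
pass 1: V {2,3,4,5,7}->{2,3,4,5}; W {2,3,4,6,7}->{3,4,6,7}; X {2,4,5,6,7}->{2,4,5,6}; Y {2,3,4,6,7}->{3,4,6,7}
pass 2: no change
Fixpoint after 2 passes: D(W) = {3,4,6,7}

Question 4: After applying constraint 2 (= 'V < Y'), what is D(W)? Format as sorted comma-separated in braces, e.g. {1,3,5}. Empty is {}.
Answer: {3,4,6,7}

Derivation:
Constraint 1 (X < W) on D(X)={2,4,5,6,7} D(W)={2,3,4,6,7}: X {2,4,5,6,7}->{2,4,5,6}; W {2,3,4,6,7}->{3,4,6,7}
Constraint 2 (V < Y) on D(V)={2,3,4,5,7} D(Y)={2,3,4,6,7}: V {2,3,4,5,7}->{2,3,4,5}; Y {2,3,4,6,7}->{3,4,6,7}
So after constraint 2: D(W) = {3,4,6,7}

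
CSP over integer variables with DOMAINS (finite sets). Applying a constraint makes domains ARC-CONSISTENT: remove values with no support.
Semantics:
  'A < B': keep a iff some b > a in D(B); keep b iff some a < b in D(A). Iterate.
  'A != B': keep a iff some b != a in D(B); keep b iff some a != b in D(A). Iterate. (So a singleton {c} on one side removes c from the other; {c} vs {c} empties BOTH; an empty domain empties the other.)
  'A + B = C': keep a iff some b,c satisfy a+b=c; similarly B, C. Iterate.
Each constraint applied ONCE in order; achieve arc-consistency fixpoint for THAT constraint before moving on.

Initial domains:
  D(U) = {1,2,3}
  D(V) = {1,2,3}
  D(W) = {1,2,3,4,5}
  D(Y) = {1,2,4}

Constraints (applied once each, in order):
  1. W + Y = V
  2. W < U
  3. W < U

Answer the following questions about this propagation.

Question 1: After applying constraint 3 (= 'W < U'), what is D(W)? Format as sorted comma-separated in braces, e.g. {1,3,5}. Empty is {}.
Answer: {1,2}

Derivation:
Constraint 1 (W + Y = V) on D(W)={1,2,3,4,5} D(Y)={1,2,4} D(V)={1,2,3}: W {1,2,3,4,5}->{1,2}; Y {1,2,4}->{1,2}; V {1,2,3}->{2,3}
Constraint 2 (W < U) on D(W)={1,2} D(U)={1,2,3}: U {1,2,3}->{2,3}
Constraint 3 (W < U) on D(W)={1,2} D(U)={2,3}: no change
So after constraint 3: D(W) = {1,2}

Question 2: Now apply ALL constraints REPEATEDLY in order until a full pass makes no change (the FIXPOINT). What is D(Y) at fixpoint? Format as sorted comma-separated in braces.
Answer: {1,2}

Derivation:
pass 0 (initial): D(Y)={1,2,4}
pass 1: U {1,2,3}->{2,3}; V {1,2,3}->{2,3}; W {1,2,3,4,5}->{1,2}; Y {1,2,4}->{1,2}
pass 2: no change
Fixpoint after 2 passes: D(Y) = {1,2}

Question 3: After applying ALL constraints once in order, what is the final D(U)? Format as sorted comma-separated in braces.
Answer: {2,3}

Derivation:
Constraint 1 (W + Y = V) on D(W)={1,2,3,4,5} D(Y)={1,2,4} D(V)={1,2,3}: W {1,2,3,4,5}->{1,2}; Y {1,2,4}->{1,2}; V {1,2,3}->{2,3}
Constraint 2 (W < U) on D(W)={1,2} D(U)={1,2,3}: U {1,2,3}->{2,3}
Constraint 3 (W < U) on D(W)={1,2} D(U)={2,3}: no change
So after all 3 constraints: D(U) = {2,3}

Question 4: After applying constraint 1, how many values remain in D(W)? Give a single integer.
Constraint 1 (W + Y = V) on D(W)={1,2,3,4,5} D(Y)={1,2,4} D(V)={1,2,3}: W {1,2,3,4,5}->{1,2}; Y {1,2,4}->{1,2}; V {1,2,3}->{2,3}
So after constraint 1: D(W)={1,2}, size = 2

Answer: 2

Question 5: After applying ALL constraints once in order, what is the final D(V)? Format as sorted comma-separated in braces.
Constraint 1 (W + Y = V) on D(W)={1,2,3,4,5} D(Y)={1,2,4} D(V)={1,2,3}: W {1,2,3,4,5}->{1,2}; Y {1,2,4}->{1,2}; V {1,2,3}->{2,3}
Constraint 2 (W < U) on D(W)={1,2} D(U)={1,2,3}: U {1,2,3}->{2,3}
Constraint 3 (W < U) on D(W)={1,2} D(U)={2,3}: no change
So after all 3 constraints: D(V) = {2,3}

Answer: {2,3}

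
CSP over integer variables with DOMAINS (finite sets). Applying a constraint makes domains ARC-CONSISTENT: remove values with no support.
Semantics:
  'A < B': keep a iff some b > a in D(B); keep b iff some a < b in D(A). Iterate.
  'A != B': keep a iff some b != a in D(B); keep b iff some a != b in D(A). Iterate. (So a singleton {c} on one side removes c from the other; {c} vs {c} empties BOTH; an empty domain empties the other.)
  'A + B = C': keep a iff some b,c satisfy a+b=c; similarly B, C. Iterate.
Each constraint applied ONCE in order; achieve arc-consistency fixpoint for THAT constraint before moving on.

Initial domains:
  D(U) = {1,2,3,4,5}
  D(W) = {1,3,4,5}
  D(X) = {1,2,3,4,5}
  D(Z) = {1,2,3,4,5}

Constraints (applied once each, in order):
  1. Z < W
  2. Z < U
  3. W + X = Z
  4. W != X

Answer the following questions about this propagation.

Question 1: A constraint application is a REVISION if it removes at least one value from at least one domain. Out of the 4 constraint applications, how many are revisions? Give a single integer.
Answer: 3

Derivation:
Constraint 1 (Z < W) on D(Z)={1,2,3,4,5} D(W)={1,3,4,5}: Z {1,2,3,4,5}->{1,2,3,4}; W {1,3,4,5}->{3,4,5} => REVISION
Constraint 2 (Z < U) on D(Z)={1,2,3,4} D(U)={1,2,3,4,5}: U {1,2,3,4,5}->{2,3,4,5} => REVISION
Constraint 3 (W + X = Z) on D(W)={3,4,5} D(X)={1,2,3,4,5} D(Z)={1,2,3,4}: W {3,4,5}->{3}; X {1,2,3,4,5}->{1}; Z {1,2,3,4}->{4} => REVISION
Constraint 4 (W != X) on D(W)={3} D(X)={1}: no change => not a revision
Total revisions = 3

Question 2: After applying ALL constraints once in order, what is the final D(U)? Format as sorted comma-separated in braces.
Answer: {2,3,4,5}

Derivation:
Constraint 1 (Z < W) on D(Z)={1,2,3,4,5} D(W)={1,3,4,5}: Z {1,2,3,4,5}->{1,2,3,4}; W {1,3,4,5}->{3,4,5}
Constraint 2 (Z < U) on D(Z)={1,2,3,4} D(U)={1,2,3,4,5}: U {1,2,3,4,5}->{2,3,4,5}
Constraint 3 (W + X = Z) on D(W)={3,4,5} D(X)={1,2,3,4,5} D(Z)={1,2,3,4}: W {3,4,5}->{3}; X {1,2,3,4,5}->{1}; Z {1,2,3,4}->{4}
Constraint 4 (W != X) on D(W)={3} D(X)={1}: no change
So after all 4 constraints: D(U) = {2,3,4,5}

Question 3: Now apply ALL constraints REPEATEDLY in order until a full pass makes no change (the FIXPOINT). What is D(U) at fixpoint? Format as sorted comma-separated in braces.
pass 0 (initial): D(U)={1,2,3,4,5}
pass 1: U {1,2,3,4,5}->{2,3,4,5}; W {1,3,4,5}->{3}; X {1,2,3,4,5}->{1}; Z {1,2,3,4,5}->{4}
pass 2: U {2,3,4,5}->{}; W {3}->{}; X {1}->{}; Z {4}->{}
pass 3: no change
Fixpoint after 3 passes: D(U) = {}

Answer: {}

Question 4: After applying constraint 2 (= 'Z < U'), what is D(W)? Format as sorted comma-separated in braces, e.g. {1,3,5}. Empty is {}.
Answer: {3,4,5}

Derivation:
Constraint 1 (Z < W) on D(Z)={1,2,3,4,5} D(W)={1,3,4,5}: Z {1,2,3,4,5}->{1,2,3,4}; W {1,3,4,5}->{3,4,5}
Constraint 2 (Z < U) on D(Z)={1,2,3,4} D(U)={1,2,3,4,5}: U {1,2,3,4,5}->{2,3,4,5}
So after constraint 2: D(W) = {3,4,5}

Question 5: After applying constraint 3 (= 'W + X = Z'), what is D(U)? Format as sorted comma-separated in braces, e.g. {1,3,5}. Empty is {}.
Constraint 1 (Z < W) on D(Z)={1,2,3,4,5} D(W)={1,3,4,5}: Z {1,2,3,4,5}->{1,2,3,4}; W {1,3,4,5}->{3,4,5}
Constraint 2 (Z < U) on D(Z)={1,2,3,4} D(U)={1,2,3,4,5}: U {1,2,3,4,5}->{2,3,4,5}
Constraint 3 (W + X = Z) on D(W)={3,4,5} D(X)={1,2,3,4,5} D(Z)={1,2,3,4}: W {3,4,5}->{3}; X {1,2,3,4,5}->{1}; Z {1,2,3,4}->{4}
So after constraint 3: D(U) = {2,3,4,5}

Answer: {2,3,4,5}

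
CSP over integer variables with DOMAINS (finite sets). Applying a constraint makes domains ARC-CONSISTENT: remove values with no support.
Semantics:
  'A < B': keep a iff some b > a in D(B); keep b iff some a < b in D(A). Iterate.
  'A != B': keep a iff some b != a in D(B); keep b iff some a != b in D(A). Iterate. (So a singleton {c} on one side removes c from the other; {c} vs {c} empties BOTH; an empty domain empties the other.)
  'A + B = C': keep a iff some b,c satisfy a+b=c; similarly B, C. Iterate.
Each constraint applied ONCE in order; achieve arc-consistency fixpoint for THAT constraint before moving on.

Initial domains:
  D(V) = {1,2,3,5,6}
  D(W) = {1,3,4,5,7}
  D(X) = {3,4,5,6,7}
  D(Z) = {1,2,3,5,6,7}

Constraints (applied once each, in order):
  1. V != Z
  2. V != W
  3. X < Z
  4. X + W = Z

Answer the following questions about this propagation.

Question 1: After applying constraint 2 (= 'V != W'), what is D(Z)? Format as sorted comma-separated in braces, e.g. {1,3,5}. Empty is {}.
Constraint 1 (V != Z) on D(V)={1,2,3,5,6} D(Z)={1,2,3,5,6,7}: no change
Constraint 2 (V != W) on D(V)={1,2,3,5,6} D(W)={1,3,4,5,7}: no change
So after constraint 2: D(Z) = {1,2,3,5,6,7}

Answer: {1,2,3,5,6,7}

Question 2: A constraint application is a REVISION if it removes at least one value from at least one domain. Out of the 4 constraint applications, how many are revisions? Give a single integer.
Constraint 1 (V != Z) on D(V)={1,2,3,5,6} D(Z)={1,2,3,5,6,7}: no change => not a revision
Constraint 2 (V != W) on D(V)={1,2,3,5,6} D(W)={1,3,4,5,7}: no change => not a revision
Constraint 3 (X < Z) on D(X)={3,4,5,6,7} D(Z)={1,2,3,5,6,7}: X {3,4,5,6,7}->{3,4,5,6}; Z {1,2,3,5,6,7}->{5,6,7} => REVISION
Constraint 4 (X + W = Z) on D(X)={3,4,5,6} D(W)={1,3,4,5,7} D(Z)={5,6,7}: W {1,3,4,5,7}->{1,3,4} => REVISION
Total revisions = 2

Answer: 2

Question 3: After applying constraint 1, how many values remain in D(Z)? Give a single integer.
Constraint 1 (V != Z) on D(V)={1,2,3,5,6} D(Z)={1,2,3,5,6,7}: no change
So after constraint 1: D(Z)={1,2,3,5,6,7}, size = 6

Answer: 6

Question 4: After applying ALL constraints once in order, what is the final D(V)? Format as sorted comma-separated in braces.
Answer: {1,2,3,5,6}

Derivation:
Constraint 1 (V != Z) on D(V)={1,2,3,5,6} D(Z)={1,2,3,5,6,7}: no change
Constraint 2 (V != W) on D(V)={1,2,3,5,6} D(W)={1,3,4,5,7}: no change
Constraint 3 (X < Z) on D(X)={3,4,5,6,7} D(Z)={1,2,3,5,6,7}: X {3,4,5,6,7}->{3,4,5,6}; Z {1,2,3,5,6,7}->{5,6,7}
Constraint 4 (X + W = Z) on D(X)={3,4,5,6} D(W)={1,3,4,5,7} D(Z)={5,6,7}: W {1,3,4,5,7}->{1,3,4}
So after all 4 constraints: D(V) = {1,2,3,5,6}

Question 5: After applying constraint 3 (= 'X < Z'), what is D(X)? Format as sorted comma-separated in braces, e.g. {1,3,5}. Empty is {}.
Constraint 1 (V != Z) on D(V)={1,2,3,5,6} D(Z)={1,2,3,5,6,7}: no change
Constraint 2 (V != W) on D(V)={1,2,3,5,6} D(W)={1,3,4,5,7}: no change
Constraint 3 (X < Z) on D(X)={3,4,5,6,7} D(Z)={1,2,3,5,6,7}: X {3,4,5,6,7}->{3,4,5,6}; Z {1,2,3,5,6,7}->{5,6,7}
So after constraint 3: D(X) = {3,4,5,6}

Answer: {3,4,5,6}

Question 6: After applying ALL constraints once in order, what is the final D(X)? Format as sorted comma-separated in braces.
Constraint 1 (V != Z) on D(V)={1,2,3,5,6} D(Z)={1,2,3,5,6,7}: no change
Constraint 2 (V != W) on D(V)={1,2,3,5,6} D(W)={1,3,4,5,7}: no change
Constraint 3 (X < Z) on D(X)={3,4,5,6,7} D(Z)={1,2,3,5,6,7}: X {3,4,5,6,7}->{3,4,5,6}; Z {1,2,3,5,6,7}->{5,6,7}
Constraint 4 (X + W = Z) on D(X)={3,4,5,6} D(W)={1,3,4,5,7} D(Z)={5,6,7}: W {1,3,4,5,7}->{1,3,4}
So after all 4 constraints: D(X) = {3,4,5,6}

Answer: {3,4,5,6}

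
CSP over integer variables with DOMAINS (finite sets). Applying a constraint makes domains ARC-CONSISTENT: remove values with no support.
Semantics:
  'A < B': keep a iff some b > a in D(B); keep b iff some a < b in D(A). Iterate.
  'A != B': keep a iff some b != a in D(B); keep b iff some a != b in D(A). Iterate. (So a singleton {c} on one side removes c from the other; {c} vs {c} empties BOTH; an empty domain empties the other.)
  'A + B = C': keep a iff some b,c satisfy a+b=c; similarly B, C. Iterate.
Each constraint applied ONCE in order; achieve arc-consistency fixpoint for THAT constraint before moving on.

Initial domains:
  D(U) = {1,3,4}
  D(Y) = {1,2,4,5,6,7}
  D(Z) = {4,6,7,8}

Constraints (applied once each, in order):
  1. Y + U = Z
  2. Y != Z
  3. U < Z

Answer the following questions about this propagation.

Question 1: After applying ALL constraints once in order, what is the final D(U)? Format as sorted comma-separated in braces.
Answer: {1,3,4}

Derivation:
Constraint 1 (Y + U = Z) on D(Y)={1,2,4,5,6,7} D(U)={1,3,4} D(Z)={4,6,7,8}: no change
Constraint 2 (Y != Z) on D(Y)={1,2,4,5,6,7} D(Z)={4,6,7,8}: no change
Constraint 3 (U < Z) on D(U)={1,3,4} D(Z)={4,6,7,8}: no change
So after all 3 constraints: D(U) = {1,3,4}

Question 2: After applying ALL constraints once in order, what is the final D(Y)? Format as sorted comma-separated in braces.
Answer: {1,2,4,5,6,7}

Derivation:
Constraint 1 (Y + U = Z) on D(Y)={1,2,4,5,6,7} D(U)={1,3,4} D(Z)={4,6,7,8}: no change
Constraint 2 (Y != Z) on D(Y)={1,2,4,5,6,7} D(Z)={4,6,7,8}: no change
Constraint 3 (U < Z) on D(U)={1,3,4} D(Z)={4,6,7,8}: no change
So after all 3 constraints: D(Y) = {1,2,4,5,6,7}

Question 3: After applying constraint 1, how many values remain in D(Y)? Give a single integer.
Constraint 1 (Y + U = Z) on D(Y)={1,2,4,5,6,7} D(U)={1,3,4} D(Z)={4,6,7,8}: no change
So after constraint 1: D(Y)={1,2,4,5,6,7}, size = 6

Answer: 6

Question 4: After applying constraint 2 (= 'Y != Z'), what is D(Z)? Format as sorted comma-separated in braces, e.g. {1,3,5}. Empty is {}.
Answer: {4,6,7,8}

Derivation:
Constraint 1 (Y + U = Z) on D(Y)={1,2,4,5,6,7} D(U)={1,3,4} D(Z)={4,6,7,8}: no change
Constraint 2 (Y != Z) on D(Y)={1,2,4,5,6,7} D(Z)={4,6,7,8}: no change
So after constraint 2: D(Z) = {4,6,7,8}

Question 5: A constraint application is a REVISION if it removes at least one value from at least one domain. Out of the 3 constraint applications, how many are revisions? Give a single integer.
Answer: 0

Derivation:
Constraint 1 (Y + U = Z) on D(Y)={1,2,4,5,6,7} D(U)={1,3,4} D(Z)={4,6,7,8}: no change => not a revision
Constraint 2 (Y != Z) on D(Y)={1,2,4,5,6,7} D(Z)={4,6,7,8}: no change => not a revision
Constraint 3 (U < Z) on D(U)={1,3,4} D(Z)={4,6,7,8}: no change => not a revision
Total revisions = 0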